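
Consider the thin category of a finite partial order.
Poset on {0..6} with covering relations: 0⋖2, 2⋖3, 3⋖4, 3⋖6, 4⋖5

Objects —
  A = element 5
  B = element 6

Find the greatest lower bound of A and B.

Answer: A∧B = 3

Derivation:
Lower bounds of A=5 and B=6: {0,2,3}
  0 ≤ 3
  2 ≤ 3
  3 ≤ 3
glb = 3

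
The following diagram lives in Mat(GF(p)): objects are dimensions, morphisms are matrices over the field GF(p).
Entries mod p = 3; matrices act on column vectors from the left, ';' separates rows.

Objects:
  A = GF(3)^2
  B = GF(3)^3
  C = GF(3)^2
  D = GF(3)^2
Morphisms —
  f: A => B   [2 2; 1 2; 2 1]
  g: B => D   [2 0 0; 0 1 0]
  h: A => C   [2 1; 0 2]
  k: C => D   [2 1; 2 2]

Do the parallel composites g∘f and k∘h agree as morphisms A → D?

Answer: DOES NOT COMMUTE

Trace:
Along f;g (path 1):
  e0=⟨1,0⟩ f=>⟨2,1,2⟩ g=>⟨1,1⟩
  e1=⟨0,1⟩ f=>⟨2,2,1⟩ g=>⟨1,2⟩
  composite₁ = [1 1; 1 2]
Along h;k (path 2):
  e0=⟨1,0⟩ h=>⟨2,0⟩ k=>⟨1,1⟩
  e1=⟨0,1⟩ h=>⟨1,2⟩ k=>⟨1,0⟩
  composite₂ = [1 1; 1 0]
Equal? differ; not commutative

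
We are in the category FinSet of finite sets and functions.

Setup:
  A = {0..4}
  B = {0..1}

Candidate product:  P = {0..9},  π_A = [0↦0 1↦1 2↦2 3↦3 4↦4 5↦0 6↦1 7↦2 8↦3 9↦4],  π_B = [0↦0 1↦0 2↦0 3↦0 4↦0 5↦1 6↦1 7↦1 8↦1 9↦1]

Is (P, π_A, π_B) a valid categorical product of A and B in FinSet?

|A|·|B| = 5·2 = 10;  |P| = 10
Check the pairing map k ↦ (π_A(k), π_B(k)):
  0 ↦ (0,0)
  1 ↦ (1,0)
  2 ↦ (2,0)
  3 ↦ (3,0)
  4 ↦ (4,0)
  5 ↦ (0,1)
  6 ↦ (1,1)
  7 ↦ (2,1)
  8 ↦ (3,1)
  9 ↦ (4,1)
distinct pairs in image: 10 / 10 needed
  → bijection onto A×B; projections well-typed.

Answer: VALID PRODUCT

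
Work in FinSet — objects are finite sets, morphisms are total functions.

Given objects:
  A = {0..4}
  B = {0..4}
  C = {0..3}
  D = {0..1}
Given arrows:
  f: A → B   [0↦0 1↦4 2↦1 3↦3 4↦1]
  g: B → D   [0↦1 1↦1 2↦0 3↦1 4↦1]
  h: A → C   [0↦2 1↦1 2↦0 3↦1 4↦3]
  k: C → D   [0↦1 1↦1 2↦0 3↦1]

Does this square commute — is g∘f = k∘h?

Answer: DOES NOT COMMUTE

Derivation:
Path 1 = f;g:
  0 f→0 g→1
  1 f→4 g→1
  2 f→1 g→1
  3 f→3 g→1
  4 f→1 g→1
  result₁ = [0↦1 1↦1 2↦1 3↦1 4↦1]
Path 2 = h;k:
  0 h→2 k→0
  1 h→1 k→1
  2 h→0 k→1
  3 h→1 k→1
  4 h→3 k→1
  result₂ = [0↦0 1↦1 2↦1 3↦1 4↦1]
Equal? NO — does not commute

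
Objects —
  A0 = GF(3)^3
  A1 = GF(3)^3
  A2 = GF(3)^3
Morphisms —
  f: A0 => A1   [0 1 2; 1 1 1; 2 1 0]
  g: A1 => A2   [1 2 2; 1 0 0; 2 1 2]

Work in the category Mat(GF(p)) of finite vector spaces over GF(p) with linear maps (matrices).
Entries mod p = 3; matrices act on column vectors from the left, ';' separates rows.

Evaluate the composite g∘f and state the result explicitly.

Answer: [0 2 1; 0 1 2; 2 2 2]

Work:
  e0=⟨1,0,0⟩ f=>⟨0,1,2⟩ g=>⟨0,0,2⟩
  e1=⟨0,1,0⟩ f=>⟨1,1,1⟩ g=>⟨2,1,2⟩
  e2=⟨0,0,1⟩ f=>⟨2,1,0⟩ g=>⟨1,2,2⟩
composite: [0 2 1; 0 1 2; 2 2 2]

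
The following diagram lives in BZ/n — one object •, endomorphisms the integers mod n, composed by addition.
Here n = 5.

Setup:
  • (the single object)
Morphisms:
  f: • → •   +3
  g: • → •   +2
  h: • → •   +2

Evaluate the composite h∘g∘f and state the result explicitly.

Answer: +2

Work:
  0 +3≡3 +2≡0 +2≡2  (mod 5)
result: +2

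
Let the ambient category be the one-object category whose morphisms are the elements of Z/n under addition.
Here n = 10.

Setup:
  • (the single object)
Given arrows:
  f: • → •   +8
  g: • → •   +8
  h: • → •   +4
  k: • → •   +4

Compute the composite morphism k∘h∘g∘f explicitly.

  0 +8≡8 +8≡6 +4≡0 +4≡4  (mod 10)
result: +4

Answer: +4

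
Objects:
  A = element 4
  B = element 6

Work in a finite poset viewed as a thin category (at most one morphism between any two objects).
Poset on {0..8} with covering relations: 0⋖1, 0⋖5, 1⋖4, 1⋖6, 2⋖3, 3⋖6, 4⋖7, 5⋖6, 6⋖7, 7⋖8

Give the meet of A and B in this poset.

Common predecessors of 4,6: {0,1}
  0 ≤ 1
  1 ≤ 1
glb = 1

Answer: A∧B = 1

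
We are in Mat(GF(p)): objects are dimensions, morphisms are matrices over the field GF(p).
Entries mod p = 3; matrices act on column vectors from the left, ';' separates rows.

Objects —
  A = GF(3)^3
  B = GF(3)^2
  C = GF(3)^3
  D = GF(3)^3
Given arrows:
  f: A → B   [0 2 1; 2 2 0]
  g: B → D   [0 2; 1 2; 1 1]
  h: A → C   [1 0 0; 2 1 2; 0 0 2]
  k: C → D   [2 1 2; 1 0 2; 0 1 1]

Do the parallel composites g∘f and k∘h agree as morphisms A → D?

Along f;g (path 1):
  e0=[1,0,0] f→[0,2] g→[1,1,2]
  e1=[0,1,0] f→[2,2] g→[1,0,1]
  e2=[0,0,1] f→[1,0] g→[0,1,1]
  result₁ = [1 1 0; 1 0 1; 2 1 1]
Along h;k (path 2):
  e0=[1,0,0] h→[1,2,0] k→[1,1,2]
  e1=[0,1,0] h→[0,1,0] k→[1,0,1]
  e2=[0,0,1] h→[0,2,2] k→[0,1,1]
  result₂ = [1 1 0; 1 0 1; 2 1 1]
Equal? equal; square commutes

Answer: COMMUTES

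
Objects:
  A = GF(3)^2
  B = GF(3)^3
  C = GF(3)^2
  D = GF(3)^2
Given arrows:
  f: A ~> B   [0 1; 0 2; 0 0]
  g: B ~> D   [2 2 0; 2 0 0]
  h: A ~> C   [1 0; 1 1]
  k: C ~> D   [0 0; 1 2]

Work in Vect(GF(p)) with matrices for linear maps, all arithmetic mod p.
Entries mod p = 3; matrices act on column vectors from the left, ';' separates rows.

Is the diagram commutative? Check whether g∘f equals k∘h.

Path 1 = f;g:
  e0=⟨1,0⟩ f~>⟨0,0,0⟩ g~>⟨0,0⟩
  e1=⟨0,1⟩ f~>⟨1,2,0⟩ g~>⟨0,2⟩
  composite₁ = [0 0; 0 2]
Path 2 = h;k:
  e0=⟨1,0⟩ h~>⟨1,1⟩ k~>⟨0,0⟩
  e1=⟨0,1⟩ h~>⟨0,1⟩ k~>⟨0,2⟩
  composite₂ = [0 0; 0 2]
Equal? YES — commutes

Answer: COMMUTES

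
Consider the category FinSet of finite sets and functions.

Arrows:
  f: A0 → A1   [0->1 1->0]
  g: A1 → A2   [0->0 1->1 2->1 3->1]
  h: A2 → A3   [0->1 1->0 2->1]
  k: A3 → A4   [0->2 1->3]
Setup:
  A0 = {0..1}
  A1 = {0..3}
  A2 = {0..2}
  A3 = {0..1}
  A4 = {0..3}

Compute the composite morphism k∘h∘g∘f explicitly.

  0 f→1 g→1 h→0 k→2
  1 f→0 g→0 h→1 k→3
result: [0->2 1->3]

Answer: [0->2 1->3]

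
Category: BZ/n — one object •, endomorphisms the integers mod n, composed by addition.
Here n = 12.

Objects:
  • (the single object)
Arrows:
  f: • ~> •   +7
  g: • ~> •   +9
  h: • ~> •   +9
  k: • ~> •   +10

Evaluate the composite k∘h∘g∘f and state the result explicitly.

  0 +7≡7 +9≡4 +9≡1 +10≡11  (mod 12)
composite: +11

Answer: +11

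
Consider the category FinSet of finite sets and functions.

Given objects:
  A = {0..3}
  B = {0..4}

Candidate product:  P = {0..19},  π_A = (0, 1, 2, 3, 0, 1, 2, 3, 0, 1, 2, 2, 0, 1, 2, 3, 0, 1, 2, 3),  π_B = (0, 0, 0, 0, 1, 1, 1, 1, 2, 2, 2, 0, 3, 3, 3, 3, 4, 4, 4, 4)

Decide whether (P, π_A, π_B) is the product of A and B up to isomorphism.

Answer: NOT A VALID PRODUCT — duplicate pair at indices 2,11

Work:
|A|·|B| = 4·5 = 20;  |P| = 20
Check the pairing map k ↦ (π_A(k), π_B(k)):
  0 : (0,0)
  1 : (1,0)
  2 : (2,0)
  3 : (3,0)
  4 : (0,1)
  5 : (1,1)
  6 : (2,1)
  7 : (3,1)
  8 : (0,2)
  9 : (1,2)
  10 : (2,2)
  11 : (2,0)  ✗ repeats pair of k=2
  12 : (0,3)
  13 : (1,3)
  14 : (2,3)
  15 : (3,3)
  16 : (0,4)
  17 : (1,4)
  18 : (2,4)
  19 : (3,4)
distinct pairs in image: 19 / 20 needed
  → (2,0) hit at k=2 and k=11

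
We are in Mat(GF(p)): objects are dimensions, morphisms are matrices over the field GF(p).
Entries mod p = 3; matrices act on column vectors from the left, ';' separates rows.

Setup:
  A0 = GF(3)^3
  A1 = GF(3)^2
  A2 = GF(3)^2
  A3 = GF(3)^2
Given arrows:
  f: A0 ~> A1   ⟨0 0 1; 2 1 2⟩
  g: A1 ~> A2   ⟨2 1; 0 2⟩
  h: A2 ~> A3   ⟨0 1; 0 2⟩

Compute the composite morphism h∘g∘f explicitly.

  e0=⟨1,0,0⟩ f~>⟨0,2⟩ g~>⟨2,1⟩ h~>⟨1,2⟩
  e1=⟨0,1,0⟩ f~>⟨0,1⟩ g~>⟨1,2⟩ h~>⟨2,1⟩
  e2=⟨0,0,1⟩ f~>⟨1,2⟩ g~>⟨1,1⟩ h~>⟨1,2⟩
result: ⟨1 2 1; 2 1 2⟩

Answer: ⟨1 2 1; 2 1 2⟩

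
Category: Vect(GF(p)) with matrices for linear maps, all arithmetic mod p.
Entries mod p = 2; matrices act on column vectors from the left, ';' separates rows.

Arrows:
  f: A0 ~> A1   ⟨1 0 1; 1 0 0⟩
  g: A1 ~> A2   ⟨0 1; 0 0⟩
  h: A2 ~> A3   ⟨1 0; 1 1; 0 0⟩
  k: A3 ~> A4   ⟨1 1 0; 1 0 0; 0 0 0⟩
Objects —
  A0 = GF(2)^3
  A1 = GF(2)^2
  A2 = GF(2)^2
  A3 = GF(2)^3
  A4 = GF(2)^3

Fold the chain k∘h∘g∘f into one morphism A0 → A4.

Answer: ⟨0 0 0; 1 0 0; 0 0 0⟩

Derivation:
  e0=[1,0,0] f~>[1,1] g~>[1,0] h~>[1,1,0] k~>[0,1,0]
  e1=[0,1,0] f~>[0,0] g~>[0,0] h~>[0,0,0] k~>[0,0,0]
  e2=[0,0,1] f~>[1,0] g~>[0,0] h~>[0,0,0] k~>[0,0,0]
⟦path⟧: ⟨0 0 0; 1 0 0; 0 0 0⟩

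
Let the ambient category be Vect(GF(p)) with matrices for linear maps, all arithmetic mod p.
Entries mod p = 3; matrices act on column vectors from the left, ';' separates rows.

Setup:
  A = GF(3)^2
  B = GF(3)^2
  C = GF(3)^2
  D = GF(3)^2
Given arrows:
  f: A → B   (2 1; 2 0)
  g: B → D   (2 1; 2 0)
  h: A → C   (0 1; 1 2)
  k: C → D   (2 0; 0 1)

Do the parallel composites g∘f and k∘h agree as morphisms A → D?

Path 1 = f;g:
  e0=[1,0] f→[2,2] g→[0,1]
  e1=[0,1] f→[1,0] g→[2,2]
  ⟦path⟧₁ = (0 2; 1 2)
Path 2 = h;k:
  e0=[1,0] h→[0,1] k→[0,1]
  e1=[0,1] h→[1,2] k→[2,2]
  ⟦path⟧₂ = (0 2; 1 2)
Equal? YES — commutes

Answer: COMMUTES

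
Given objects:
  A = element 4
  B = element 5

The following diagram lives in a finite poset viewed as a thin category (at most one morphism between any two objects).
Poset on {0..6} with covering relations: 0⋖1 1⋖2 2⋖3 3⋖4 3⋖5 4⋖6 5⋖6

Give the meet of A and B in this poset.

Answer: A∧B = 3

Trace:
Lower bounds of A=4 and B=5: {0,1,2,3}
  0 <= 3
  1 <= 3
  2 <= 3
  3 <= 3
glb = 3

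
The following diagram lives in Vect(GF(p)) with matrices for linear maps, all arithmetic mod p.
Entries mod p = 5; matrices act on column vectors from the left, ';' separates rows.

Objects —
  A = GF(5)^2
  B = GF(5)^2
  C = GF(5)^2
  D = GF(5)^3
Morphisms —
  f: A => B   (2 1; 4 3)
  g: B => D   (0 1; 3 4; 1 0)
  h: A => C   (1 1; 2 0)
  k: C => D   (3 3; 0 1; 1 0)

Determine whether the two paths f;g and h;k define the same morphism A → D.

Answer: DOES NOT COMMUTE

Work:
Path 1 = f;g:
  e0=(1,0) f=>(2,4) g=>(4,2,2)
  e1=(0,1) f=>(1,3) g=>(3,0,1)
  composite₁ = (4 3; 2 0; 2 1)
Path 2 = h;k:
  e0=(1,0) h=>(1,2) k=>(4,2,1)
  e1=(0,1) h=>(1,0) k=>(3,0,1)
  composite₂ = (4 3; 2 0; 1 1)
Equal? distinct morphisms ✗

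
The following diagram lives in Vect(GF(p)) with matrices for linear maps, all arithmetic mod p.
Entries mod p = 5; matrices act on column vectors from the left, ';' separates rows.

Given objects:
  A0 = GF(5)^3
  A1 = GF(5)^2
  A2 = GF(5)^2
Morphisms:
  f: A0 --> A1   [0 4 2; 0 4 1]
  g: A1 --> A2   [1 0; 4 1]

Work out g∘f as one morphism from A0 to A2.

  e0=[1,0,0] f-->[0,0] g-->[0,0]
  e1=[0,1,0] f-->[4,4] g-->[4,0]
  e2=[0,0,1] f-->[2,1] g-->[2,4]
composite: [0 4 2; 0 0 4]

Answer: [0 4 2; 0 0 4]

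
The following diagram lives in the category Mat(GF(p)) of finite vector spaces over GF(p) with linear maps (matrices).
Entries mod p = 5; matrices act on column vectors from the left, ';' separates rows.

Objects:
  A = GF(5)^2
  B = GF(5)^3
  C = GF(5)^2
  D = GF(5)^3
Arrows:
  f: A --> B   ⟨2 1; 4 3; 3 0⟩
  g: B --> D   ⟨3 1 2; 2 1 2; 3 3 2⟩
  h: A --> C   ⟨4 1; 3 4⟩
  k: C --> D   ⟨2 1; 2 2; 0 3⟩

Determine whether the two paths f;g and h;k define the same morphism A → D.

Answer: COMMUTES

Work:
Path 1 = f;g:
  e0=(1,0) f-->(2,4,3) g-->(1,4,4)
  e1=(0,1) f-->(1,3,0) g-->(1,0,2)
  composite₁ = ⟨1 1; 4 0; 4 2⟩
Path 2 = h;k:
  e0=(1,0) h-->(4,3) k-->(1,4,4)
  e1=(0,1) h-->(1,4) k-->(1,0,2)
  composite₂ = ⟨1 1; 4 0; 4 2⟩
Equal? equal; square commutes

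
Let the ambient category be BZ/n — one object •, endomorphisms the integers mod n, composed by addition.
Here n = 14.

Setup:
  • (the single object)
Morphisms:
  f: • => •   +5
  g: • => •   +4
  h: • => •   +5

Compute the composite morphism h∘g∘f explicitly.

Answer: +0

Derivation:
  0 +5≡5 +4≡9 +5≡0  (mod 14)
result: +0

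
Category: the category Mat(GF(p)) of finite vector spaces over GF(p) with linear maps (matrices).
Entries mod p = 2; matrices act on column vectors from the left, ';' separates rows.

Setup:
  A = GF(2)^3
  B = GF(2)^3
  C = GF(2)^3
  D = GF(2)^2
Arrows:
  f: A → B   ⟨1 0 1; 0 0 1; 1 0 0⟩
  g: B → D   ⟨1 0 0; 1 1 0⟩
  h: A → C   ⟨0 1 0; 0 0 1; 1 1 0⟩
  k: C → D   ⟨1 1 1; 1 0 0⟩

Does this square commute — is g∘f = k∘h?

Answer: DOES NOT COMMUTE

Trace:
Along f;g (path 1):
  e0=(1,0,0) f→(1,0,1) g→(1,1)
  e1=(0,1,0) f→(0,0,0) g→(0,0)
  e2=(0,0,1) f→(1,1,0) g→(1,0)
  result₁ = ⟨1 0 1; 1 0 0⟩
Along h;k (path 2):
  e0=(1,0,0) h→(0,0,1) k→(1,0)
  e1=(0,1,0) h→(1,0,1) k→(0,1)
  e2=(0,0,1) h→(0,1,0) k→(1,0)
  result₂ = ⟨1 0 1; 0 1 0⟩
Equal? NO — does not commute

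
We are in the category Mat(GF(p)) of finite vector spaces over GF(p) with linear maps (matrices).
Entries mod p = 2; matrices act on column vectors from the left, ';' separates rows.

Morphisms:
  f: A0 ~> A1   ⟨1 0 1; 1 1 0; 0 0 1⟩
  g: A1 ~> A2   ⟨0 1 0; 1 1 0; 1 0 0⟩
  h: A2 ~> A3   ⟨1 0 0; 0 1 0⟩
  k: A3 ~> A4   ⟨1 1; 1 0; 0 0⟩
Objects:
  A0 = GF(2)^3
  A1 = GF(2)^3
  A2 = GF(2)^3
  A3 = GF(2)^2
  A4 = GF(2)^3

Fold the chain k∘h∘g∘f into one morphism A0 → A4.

Answer: ⟨1 0 1; 1 1 0; 0 0 0⟩

Work:
  e0=⟨1,0,0⟩ f~>⟨1,1,0⟩ g~>⟨1,0,1⟩ h~>⟨1,0⟩ k~>⟨1,1,0⟩
  e1=⟨0,1,0⟩ f~>⟨0,1,0⟩ g~>⟨1,1,0⟩ h~>⟨1,1⟩ k~>⟨0,1,0⟩
  e2=⟨0,0,1⟩ f~>⟨1,0,1⟩ g~>⟨0,1,1⟩ h~>⟨0,1⟩ k~>⟨1,0,0⟩
⟦path⟧: ⟨1 0 1; 1 1 0; 0 0 0⟩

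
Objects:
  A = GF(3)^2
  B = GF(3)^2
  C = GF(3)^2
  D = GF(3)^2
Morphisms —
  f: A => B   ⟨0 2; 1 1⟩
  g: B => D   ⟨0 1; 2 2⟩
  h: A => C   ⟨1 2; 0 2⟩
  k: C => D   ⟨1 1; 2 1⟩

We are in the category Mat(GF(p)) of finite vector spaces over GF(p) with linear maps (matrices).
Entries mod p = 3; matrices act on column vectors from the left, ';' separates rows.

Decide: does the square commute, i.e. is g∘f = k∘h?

Path 1 = f;g:
  e0=(1,0) f=>(0,1) g=>(1,2)
  e1=(0,1) f=>(2,1) g=>(1,0)
  ⟦path⟧₁ = ⟨1 1; 2 0⟩
Path 2 = h;k:
  e0=(1,0) h=>(1,0) k=>(1,2)
  e1=(0,1) h=>(2,2) k=>(1,0)
  ⟦path⟧₂ = ⟨1 1; 2 0⟩
Equal? YES — commutes

Answer: COMMUTES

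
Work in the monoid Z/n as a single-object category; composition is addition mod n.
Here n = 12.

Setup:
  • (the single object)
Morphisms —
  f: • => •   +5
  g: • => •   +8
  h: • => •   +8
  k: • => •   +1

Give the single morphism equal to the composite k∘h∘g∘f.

  0 +5≡5 +8≡1 +8≡9 +1≡10  (mod 12)
result: +10

Answer: +10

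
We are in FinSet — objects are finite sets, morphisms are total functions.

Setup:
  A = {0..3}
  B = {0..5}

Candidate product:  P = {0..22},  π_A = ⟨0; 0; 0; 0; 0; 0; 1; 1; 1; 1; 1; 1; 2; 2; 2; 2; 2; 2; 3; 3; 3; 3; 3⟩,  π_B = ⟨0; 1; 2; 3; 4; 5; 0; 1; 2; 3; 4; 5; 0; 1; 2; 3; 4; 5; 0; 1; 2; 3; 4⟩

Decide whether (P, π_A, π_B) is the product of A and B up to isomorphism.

|A|·|B| = 4·6 = 24;  |P| = 23
  → cardinalities differ; no bijection possible.

Answer: NOT A VALID PRODUCT — |P|=23 ≠ |A|·|B|=24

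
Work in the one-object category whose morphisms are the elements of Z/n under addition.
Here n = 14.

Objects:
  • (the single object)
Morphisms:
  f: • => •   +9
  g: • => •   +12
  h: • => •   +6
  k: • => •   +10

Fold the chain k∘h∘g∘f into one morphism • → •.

Answer: +9

Work:
  0 +9≡9 +12≡7 +6≡13 +10≡9  (mod 14)
composite: +9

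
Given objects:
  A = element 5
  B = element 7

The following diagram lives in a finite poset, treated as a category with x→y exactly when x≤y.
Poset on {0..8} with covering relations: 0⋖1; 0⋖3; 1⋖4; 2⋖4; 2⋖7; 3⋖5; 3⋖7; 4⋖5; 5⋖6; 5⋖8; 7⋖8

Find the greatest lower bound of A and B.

Lower bounds of A=5 and B=7: {0,2,3}
  maximal lower bounds 2 and 3 are incomparable: neither 2<=3 nor 3<=2
→ no greatest lower bound exists

Answer: NO MEET EXISTS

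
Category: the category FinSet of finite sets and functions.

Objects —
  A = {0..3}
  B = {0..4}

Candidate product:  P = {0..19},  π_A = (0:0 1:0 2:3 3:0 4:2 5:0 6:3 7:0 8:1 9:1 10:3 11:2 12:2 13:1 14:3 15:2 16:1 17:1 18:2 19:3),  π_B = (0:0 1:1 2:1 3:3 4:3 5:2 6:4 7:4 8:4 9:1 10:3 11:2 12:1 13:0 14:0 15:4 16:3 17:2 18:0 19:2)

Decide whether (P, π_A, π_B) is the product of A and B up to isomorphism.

|A|·|B| = 4·5 = 20;  |P| = 20
Check the pairing map k ↦ (π_A(k), π_B(k)):
  0 : (0,0)
  1 : (0,1)
  2 : (3,1)
  3 : (0,3)
  4 : (2,3)
  5 : (0,2)
  6 : (3,4)
  7 : (0,4)
  8 : (1,4)
  9 : (1,1)
  10 : (3,3)
  11 : (2,2)
  12 : (2,1)
  13 : (1,0)
  14 : (3,0)
  15 : (2,4)
  16 : (1,3)
  17 : (1,2)
  18 : (2,0)
  19 : (3,2)
distinct pairs in image: 20 / 20 needed
  → bijection onto A×B; projections well-typed.

Answer: VALID PRODUCT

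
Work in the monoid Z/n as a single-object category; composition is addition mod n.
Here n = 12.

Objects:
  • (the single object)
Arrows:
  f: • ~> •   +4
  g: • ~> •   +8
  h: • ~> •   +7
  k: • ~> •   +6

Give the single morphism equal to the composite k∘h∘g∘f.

Answer: +1

Trace:
  0 +4≡4 +8≡0 +7≡7 +6≡1  (mod 12)
⟦path⟧: +1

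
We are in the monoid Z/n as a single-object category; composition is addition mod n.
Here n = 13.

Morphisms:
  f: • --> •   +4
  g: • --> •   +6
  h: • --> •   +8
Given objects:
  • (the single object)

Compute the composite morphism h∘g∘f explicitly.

  0 +4≡4 +6≡10 +8≡5  (mod 13)
⟦path⟧: +5

Answer: +5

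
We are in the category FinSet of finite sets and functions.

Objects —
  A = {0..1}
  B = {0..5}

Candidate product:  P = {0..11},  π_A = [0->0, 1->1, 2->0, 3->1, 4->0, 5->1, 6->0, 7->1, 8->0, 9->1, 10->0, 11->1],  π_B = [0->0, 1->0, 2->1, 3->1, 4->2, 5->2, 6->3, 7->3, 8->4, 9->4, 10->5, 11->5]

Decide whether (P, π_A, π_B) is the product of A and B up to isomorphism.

|A|·|B| = 2·6 = 12;  |P| = 12
Check the pairing map k ↦ (π_A(k), π_B(k)):
  0 -> (0,0)
  1 -> (1,0)
  2 -> (0,1)
  3 -> (1,1)
  4 -> (0,2)
  5 -> (1,2)
  6 -> (0,3)
  7 -> (1,3)
  8 -> (0,4)
  9 -> (1,4)
  10 -> (0,5)
  11 -> (1,5)
distinct pairs in image: 12 / 12 needed
  → bijection onto A×B; projections well-typed.

Answer: VALID PRODUCT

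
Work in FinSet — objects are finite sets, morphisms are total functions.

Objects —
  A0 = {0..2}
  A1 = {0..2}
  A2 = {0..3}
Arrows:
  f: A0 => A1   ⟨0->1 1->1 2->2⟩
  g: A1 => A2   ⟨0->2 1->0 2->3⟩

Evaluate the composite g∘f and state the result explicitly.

  0 f=>1 g=>0
  1 f=>1 g=>0
  2 f=>2 g=>3
⟦path⟧: ⟨0->0 1->0 2->3⟩

Answer: ⟨0->0 1->0 2->3⟩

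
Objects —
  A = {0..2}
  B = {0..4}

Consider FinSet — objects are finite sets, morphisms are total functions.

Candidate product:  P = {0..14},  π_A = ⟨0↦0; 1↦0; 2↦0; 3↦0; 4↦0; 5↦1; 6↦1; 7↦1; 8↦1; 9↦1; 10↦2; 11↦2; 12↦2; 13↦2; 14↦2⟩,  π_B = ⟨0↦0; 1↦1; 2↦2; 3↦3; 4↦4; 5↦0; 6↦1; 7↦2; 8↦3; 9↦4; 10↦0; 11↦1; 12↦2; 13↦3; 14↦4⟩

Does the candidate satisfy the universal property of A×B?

Answer: VALID PRODUCT

Trace:
|A|·|B| = 3·5 = 15;  |P| = 15
Check the pairing map k ↦ (π_A(k), π_B(k)):
  0 ↦ (0,0)
  1 ↦ (0,1)
  2 ↦ (0,2)
  3 ↦ (0,3)
  4 ↦ (0,4)
  5 ↦ (1,0)
  6 ↦ (1,1)
  7 ↦ (1,2)
  8 ↦ (1,3)
  9 ↦ (1,4)
  10 ↦ (2,0)
  11 ↦ (2,1)
  12 ↦ (2,2)
  13 ↦ (2,3)
  14 ↦ (2,4)
distinct pairs in image: 15 / 15 needed
  → bijection onto A×B; projections well-typed.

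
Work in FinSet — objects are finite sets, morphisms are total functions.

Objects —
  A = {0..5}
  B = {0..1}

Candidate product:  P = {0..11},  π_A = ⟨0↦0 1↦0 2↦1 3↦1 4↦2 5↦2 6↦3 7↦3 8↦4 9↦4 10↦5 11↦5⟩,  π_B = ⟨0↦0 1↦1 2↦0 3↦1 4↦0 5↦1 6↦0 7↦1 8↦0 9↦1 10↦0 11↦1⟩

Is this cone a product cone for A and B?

|A|·|B| = 6·2 = 12;  |P| = 12
Check the pairing map k ↦ (π_A(k), π_B(k)):
  0 ↦ (0,0)
  1 ↦ (0,1)
  2 ↦ (1,0)
  3 ↦ (1,1)
  4 ↦ (2,0)
  5 ↦ (2,1)
  6 ↦ (3,0)
  7 ↦ (3,1)
  8 ↦ (4,0)
  9 ↦ (4,1)
  10 ↦ (5,0)
  11 ↦ (5,1)
distinct pairs in image: 12 / 12 needed
  → bijection onto A×B; projections well-typed.

Answer: VALID PRODUCT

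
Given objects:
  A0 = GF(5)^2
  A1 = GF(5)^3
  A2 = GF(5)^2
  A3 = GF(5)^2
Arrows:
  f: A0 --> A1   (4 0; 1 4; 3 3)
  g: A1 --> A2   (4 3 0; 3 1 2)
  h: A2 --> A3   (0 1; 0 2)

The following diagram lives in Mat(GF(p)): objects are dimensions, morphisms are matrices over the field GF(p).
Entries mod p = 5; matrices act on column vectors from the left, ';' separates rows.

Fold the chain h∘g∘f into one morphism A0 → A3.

  e0=[1,0] f-->[4,1,3] g-->[4,4] h-->[4,3]
  e1=[0,1] f-->[0,4,3] g-->[2,0] h-->[0,0]
result: (4 0; 3 0)

Answer: (4 0; 3 0)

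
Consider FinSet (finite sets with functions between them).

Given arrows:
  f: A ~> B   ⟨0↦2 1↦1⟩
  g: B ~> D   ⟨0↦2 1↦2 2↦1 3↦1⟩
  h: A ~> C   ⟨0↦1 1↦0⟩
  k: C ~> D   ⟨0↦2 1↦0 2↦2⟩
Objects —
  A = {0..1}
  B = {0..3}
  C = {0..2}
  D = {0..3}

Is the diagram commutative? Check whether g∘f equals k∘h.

Along f;g (path 1):
  0 f~>2 g~>1
  1 f~>1 g~>2
  result₁ = ⟨0↦1 1↦2⟩
Along h;k (path 2):
  0 h~>1 k~>0
  1 h~>0 k~>2
  result₂ = ⟨0↦0 1↦2⟩
Equal? NO — does not commute

Answer: DOES NOT COMMUTE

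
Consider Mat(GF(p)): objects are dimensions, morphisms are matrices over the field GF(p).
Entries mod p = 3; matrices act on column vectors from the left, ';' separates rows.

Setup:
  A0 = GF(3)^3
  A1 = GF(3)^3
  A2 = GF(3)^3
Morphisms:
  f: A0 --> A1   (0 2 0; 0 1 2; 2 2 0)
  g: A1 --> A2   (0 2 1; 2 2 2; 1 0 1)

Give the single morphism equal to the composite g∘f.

  e0=(1,0,0) f-->(0,0,2) g-->(2,1,2)
  e1=(0,1,0) f-->(2,1,2) g-->(1,1,1)
  e2=(0,0,1) f-->(0,2,0) g-->(1,1,0)
result: (2 1 1; 1 1 1; 2 1 0)

Answer: (2 1 1; 1 1 1; 2 1 0)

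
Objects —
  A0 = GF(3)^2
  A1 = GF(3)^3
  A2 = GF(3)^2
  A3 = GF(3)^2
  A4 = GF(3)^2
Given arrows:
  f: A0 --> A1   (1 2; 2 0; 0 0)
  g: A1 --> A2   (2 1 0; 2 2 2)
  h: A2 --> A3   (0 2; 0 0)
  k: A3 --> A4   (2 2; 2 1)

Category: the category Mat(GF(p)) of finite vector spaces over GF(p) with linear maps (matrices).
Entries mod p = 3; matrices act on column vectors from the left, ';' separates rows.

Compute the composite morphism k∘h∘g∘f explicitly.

  e0=[1,0] f-->[1,2,0] g-->[1,0] h-->[0,0] k-->[0,0]
  e1=[0,1] f-->[2,0,0] g-->[1,1] h-->[2,0] k-->[1,1]
⟦path⟧: (0 1; 0 1)

Answer: (0 1; 0 1)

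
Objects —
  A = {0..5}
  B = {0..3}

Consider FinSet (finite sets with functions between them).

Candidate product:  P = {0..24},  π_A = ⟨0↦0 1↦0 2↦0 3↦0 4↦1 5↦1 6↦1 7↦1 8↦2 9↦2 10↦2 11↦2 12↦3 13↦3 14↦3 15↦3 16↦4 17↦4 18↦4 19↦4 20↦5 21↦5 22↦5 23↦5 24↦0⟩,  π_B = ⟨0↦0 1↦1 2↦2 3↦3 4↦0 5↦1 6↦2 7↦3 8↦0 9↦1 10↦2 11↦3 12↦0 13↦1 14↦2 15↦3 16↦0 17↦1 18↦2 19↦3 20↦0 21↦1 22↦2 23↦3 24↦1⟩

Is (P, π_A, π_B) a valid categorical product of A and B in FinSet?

|A|·|B| = 6·4 = 24;  |P| = 25
  → cardinalities differ; no bijection possible.

Answer: NOT A VALID PRODUCT — |P|=25 ≠ |A|·|B|=24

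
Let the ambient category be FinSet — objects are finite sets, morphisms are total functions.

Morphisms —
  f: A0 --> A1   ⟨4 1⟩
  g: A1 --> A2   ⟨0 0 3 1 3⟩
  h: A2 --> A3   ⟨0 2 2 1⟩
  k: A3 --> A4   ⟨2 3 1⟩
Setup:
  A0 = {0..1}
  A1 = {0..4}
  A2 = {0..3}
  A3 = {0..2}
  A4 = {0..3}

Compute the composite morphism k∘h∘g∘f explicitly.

Answer: ⟨3 2⟩

Work:
  0 f-->4 g-->3 h-->1 k-->3
  1 f-->1 g-->0 h-->0 k-->2
result: ⟨3 2⟩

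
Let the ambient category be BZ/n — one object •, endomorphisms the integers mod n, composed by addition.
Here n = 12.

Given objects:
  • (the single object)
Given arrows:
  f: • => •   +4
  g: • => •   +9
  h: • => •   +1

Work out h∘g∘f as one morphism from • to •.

  0 +4≡4 +9≡1 +1≡2  (mod 12)
composite: +2

Answer: +2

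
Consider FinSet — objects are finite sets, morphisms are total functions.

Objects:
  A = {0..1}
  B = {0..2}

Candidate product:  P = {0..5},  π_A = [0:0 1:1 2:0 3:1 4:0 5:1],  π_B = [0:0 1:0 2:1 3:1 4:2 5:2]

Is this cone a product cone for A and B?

Answer: VALID PRODUCT

Derivation:
|A|·|B| = 2·3 = 6;  |P| = 6
Check the pairing map k ↦ (π_A(k), π_B(k)):
  0 : (0,0)
  1 : (1,0)
  2 : (0,1)
  3 : (1,1)
  4 : (0,2)
  5 : (1,2)
distinct pairs in image: 6 / 6 needed
  → bijection onto A×B; projections well-typed.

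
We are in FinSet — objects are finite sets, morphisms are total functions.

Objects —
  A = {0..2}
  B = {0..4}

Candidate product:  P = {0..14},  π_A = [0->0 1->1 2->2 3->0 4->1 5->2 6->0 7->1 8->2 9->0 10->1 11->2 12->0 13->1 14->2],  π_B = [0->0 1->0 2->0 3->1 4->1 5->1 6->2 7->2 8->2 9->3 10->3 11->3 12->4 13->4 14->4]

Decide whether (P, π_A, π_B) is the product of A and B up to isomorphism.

|A|·|B| = 3·5 = 15;  |P| = 15
Check the pairing map k ↦ (π_A(k), π_B(k)):
  0 -> (0,0)
  1 -> (1,0)
  2 -> (2,0)
  3 -> (0,1)
  4 -> (1,1)
  5 -> (2,1)
  6 -> (0,2)
  7 -> (1,2)
  8 -> (2,2)
  9 -> (0,3)
  10 -> (1,3)
  11 -> (2,3)
  12 -> (0,4)
  13 -> (1,4)
  14 -> (2,4)
distinct pairs in image: 15 / 15 needed
  → bijection onto A×B; projections well-typed.

Answer: VALID PRODUCT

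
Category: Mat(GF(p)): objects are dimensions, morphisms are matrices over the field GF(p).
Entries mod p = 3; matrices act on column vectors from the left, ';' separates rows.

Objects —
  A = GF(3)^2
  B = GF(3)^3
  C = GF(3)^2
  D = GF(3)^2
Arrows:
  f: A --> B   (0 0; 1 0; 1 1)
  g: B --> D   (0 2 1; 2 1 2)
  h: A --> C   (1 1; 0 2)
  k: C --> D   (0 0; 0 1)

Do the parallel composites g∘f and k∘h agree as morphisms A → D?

Path 1 = f;g:
  e0=⟨1,0⟩ f-->⟨0,1,1⟩ g-->⟨0,0⟩
  e1=⟨0,1⟩ f-->⟨0,0,1⟩ g-->⟨1,2⟩
  composite₁ = (0 1; 0 2)
Path 2 = h;k:
  e0=⟨1,0⟩ h-->⟨1,0⟩ k-->⟨0,0⟩
  e1=⟨0,1⟩ h-->⟨1,2⟩ k-->⟨0,2⟩
  composite₂ = (0 0; 0 2)
Equal? NO — does not commute

Answer: DOES NOT COMMUTE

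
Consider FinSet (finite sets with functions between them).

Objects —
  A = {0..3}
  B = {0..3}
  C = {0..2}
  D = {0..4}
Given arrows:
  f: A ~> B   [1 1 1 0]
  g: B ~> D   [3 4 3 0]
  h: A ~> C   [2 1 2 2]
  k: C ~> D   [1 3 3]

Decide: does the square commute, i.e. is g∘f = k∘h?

Along f;g (path 1):
  0 f~>1 g~>4
  1 f~>1 g~>4
  2 f~>1 g~>4
  3 f~>0 g~>3
  ⟦path⟧₁ = [4 4 4 3]
Along h;k (path 2):
  0 h~>2 k~>3
  1 h~>1 k~>3
  2 h~>2 k~>3
  3 h~>2 k~>3
  ⟦path⟧₂ = [3 3 3 3]
Equal? differ; not commutative

Answer: DOES NOT COMMUTE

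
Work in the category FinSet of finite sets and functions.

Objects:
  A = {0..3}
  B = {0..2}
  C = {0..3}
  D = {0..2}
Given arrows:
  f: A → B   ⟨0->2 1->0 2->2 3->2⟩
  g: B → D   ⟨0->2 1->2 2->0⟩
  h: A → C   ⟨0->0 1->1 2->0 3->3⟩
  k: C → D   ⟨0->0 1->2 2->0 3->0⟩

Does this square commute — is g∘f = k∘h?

Answer: COMMUTES

Work:
1) trace f;g:
  0 f→2 g→0
  1 f→0 g→2
  2 f→2 g→0
  3 f→2 g→0
  ⟦path⟧₁ = ⟨0->0 1->2 2->0 3->0⟩
2) trace h;k:
  0 h→0 k→0
  1 h→1 k→2
  2 h→0 k→0
  3 h→3 k→0
  ⟦path⟧₂ = ⟨0->0 1->2 2->0 3->0⟩
Equal? same morphism ✓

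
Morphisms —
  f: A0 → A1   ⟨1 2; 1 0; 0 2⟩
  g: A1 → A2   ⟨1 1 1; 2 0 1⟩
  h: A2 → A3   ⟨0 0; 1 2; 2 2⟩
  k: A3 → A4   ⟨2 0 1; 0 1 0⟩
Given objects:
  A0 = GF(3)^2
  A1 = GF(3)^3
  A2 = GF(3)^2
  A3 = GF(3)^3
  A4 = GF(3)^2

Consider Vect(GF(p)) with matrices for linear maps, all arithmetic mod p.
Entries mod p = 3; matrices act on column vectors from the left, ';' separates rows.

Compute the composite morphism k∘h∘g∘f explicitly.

Answer: ⟨2 2; 0 1⟩

Trace:
  e0=⟨1,0⟩ f→⟨1,1,0⟩ g→⟨2,2⟩ h→⟨0,0,2⟩ k→⟨2,0⟩
  e1=⟨0,1⟩ f→⟨2,0,2⟩ g→⟨1,0⟩ h→⟨0,1,2⟩ k→⟨2,1⟩
⟦path⟧: ⟨2 2; 0 1⟩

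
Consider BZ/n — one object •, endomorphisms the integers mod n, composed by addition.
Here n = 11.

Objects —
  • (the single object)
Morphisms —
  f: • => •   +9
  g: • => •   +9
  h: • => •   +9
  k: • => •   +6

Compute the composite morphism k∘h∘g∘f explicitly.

Answer: +0

Derivation:
  0 +9≡9 +9≡7 +9≡5 +6≡0  (mod 11)
composite: +0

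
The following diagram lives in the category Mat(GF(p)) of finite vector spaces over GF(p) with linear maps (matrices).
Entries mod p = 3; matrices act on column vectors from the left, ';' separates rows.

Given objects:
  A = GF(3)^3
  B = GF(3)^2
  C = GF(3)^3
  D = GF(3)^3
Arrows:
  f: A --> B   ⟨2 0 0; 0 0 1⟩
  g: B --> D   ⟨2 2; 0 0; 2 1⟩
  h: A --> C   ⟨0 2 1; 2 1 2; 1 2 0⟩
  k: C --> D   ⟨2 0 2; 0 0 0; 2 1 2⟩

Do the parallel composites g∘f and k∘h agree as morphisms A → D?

Answer: DOES NOT COMMUTE

Trace:
Path 1 = f;g:
  e0=⟨1,0,0⟩ f-->⟨2,0⟩ g-->⟨1,0,1⟩
  e1=⟨0,1,0⟩ f-->⟨0,0⟩ g-->⟨0,0,0⟩
  e2=⟨0,0,1⟩ f-->⟨0,1⟩ g-->⟨2,0,1⟩
  composite₁ = ⟨1 0 2; 0 0 0; 1 0 1⟩
Path 2 = h;k:
  e0=⟨1,0,0⟩ h-->⟨0,2,1⟩ k-->⟨2,0,1⟩
  e1=⟨0,1,0⟩ h-->⟨2,1,2⟩ k-->⟨2,0,0⟩
  e2=⟨0,0,1⟩ h-->⟨1,2,0⟩ k-->⟨2,0,1⟩
  composite₂ = ⟨2 2 2; 0 0 0; 1 0 1⟩
Equal? NO — does not commute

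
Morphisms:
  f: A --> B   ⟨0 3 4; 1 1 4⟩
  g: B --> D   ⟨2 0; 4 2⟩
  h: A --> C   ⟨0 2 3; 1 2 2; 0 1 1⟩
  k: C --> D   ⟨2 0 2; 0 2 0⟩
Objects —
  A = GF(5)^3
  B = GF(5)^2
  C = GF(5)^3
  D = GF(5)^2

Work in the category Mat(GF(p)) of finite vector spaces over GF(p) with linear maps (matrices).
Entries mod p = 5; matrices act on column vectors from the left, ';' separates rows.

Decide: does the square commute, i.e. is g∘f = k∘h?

Answer: COMMUTES

Work:
1) trace f;g:
  e0=(1,0,0) f-->(0,1) g-->(0,2)
  e1=(0,1,0) f-->(3,1) g-->(1,4)
  e2=(0,0,1) f-->(4,4) g-->(3,4)
  composite₁ = ⟨0 1 3; 2 4 4⟩
2) trace h;k:
  e0=(1,0,0) h-->(0,1,0) k-->(0,2)
  e1=(0,1,0) h-->(2,2,1) k-->(1,4)
  e2=(0,0,1) h-->(3,2,1) k-->(3,4)
  composite₂ = ⟨0 1 3; 2 4 4⟩
Equal? equal; square commutes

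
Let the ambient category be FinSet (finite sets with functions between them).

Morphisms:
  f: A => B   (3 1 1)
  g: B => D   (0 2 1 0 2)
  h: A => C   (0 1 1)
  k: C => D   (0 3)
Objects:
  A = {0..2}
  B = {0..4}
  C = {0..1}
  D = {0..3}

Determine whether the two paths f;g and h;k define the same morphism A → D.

Answer: DOES NOT COMMUTE

Work:
Along f;g (path 1):
  0 f=>3 g=>0
  1 f=>1 g=>2
  2 f=>1 g=>2
  ⟦path⟧₁ = (0 2 2)
Along h;k (path 2):
  0 h=>0 k=>0
  1 h=>1 k=>3
  2 h=>1 k=>3
  ⟦path⟧₂ = (0 3 3)
Equal? distinct morphisms ✗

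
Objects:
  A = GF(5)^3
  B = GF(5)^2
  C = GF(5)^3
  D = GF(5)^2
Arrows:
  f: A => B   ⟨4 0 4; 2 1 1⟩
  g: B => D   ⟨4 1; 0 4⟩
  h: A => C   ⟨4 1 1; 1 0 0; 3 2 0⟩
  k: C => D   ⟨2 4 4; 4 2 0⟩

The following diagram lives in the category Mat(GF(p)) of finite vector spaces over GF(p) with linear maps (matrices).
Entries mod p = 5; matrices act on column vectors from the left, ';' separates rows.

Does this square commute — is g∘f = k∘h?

Along f;g (path 1):
  e0=(1,0,0) f=>(4,2) g=>(3,3)
  e1=(0,1,0) f=>(0,1) g=>(1,4)
  e2=(0,0,1) f=>(4,1) g=>(2,4)
  result₁ = ⟨3 1 2; 3 4 4⟩
Along h;k (path 2):
  e0=(1,0,0) h=>(4,1,3) k=>(4,3)
  e1=(0,1,0) h=>(1,0,2) k=>(0,4)
  e2=(0,0,1) h=>(1,0,0) k=>(2,4)
  result₂ = ⟨4 0 2; 3 4 4⟩
Equal? distinct morphisms ✗

Answer: DOES NOT COMMUTE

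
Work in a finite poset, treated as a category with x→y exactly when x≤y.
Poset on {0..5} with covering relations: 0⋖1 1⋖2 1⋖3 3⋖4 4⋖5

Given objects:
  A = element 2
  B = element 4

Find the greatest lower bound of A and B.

Common predecessors of 2,4: {0,1}
  0 ⊑ 1
  1 ⊑ 1
glb = 1

Answer: A∧B = 1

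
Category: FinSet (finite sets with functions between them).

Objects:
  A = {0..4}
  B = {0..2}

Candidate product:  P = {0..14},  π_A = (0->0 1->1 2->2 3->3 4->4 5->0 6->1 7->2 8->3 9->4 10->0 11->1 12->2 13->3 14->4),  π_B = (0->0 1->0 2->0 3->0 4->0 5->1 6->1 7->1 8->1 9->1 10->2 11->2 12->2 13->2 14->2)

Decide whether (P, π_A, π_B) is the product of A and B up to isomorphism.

|A|·|B| = 5·3 = 15;  |P| = 15
Check the pairing map k ↦ (π_A(k), π_B(k)):
  0 -> (0,0)
  1 -> (1,0)
  2 -> (2,0)
  3 -> (3,0)
  4 -> (4,0)
  5 -> (0,1)
  6 -> (1,1)
  7 -> (2,1)
  8 -> (3,1)
  9 -> (4,1)
  10 -> (0,2)
  11 -> (1,2)
  12 -> (2,2)
  13 -> (3,2)
  14 -> (4,2)
distinct pairs in image: 15 / 15 needed
  → bijection onto A×B; projections well-typed.

Answer: VALID PRODUCT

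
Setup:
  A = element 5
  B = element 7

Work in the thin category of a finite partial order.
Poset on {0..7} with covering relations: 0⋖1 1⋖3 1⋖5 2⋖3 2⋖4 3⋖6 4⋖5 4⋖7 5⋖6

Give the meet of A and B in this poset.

{x : x<=A ∧ x<=B} = {2,4}  (A=5, B=7)
  2 <= 4
  4 <= 4
glb = 4

Answer: A∧B = 4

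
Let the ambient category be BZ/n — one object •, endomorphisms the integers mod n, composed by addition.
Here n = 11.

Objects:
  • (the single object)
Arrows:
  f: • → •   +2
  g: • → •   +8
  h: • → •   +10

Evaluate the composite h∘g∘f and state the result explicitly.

Answer: +9

Work:
  0 +2≡2 +8≡10 +10≡9  (mod 11)
result: +9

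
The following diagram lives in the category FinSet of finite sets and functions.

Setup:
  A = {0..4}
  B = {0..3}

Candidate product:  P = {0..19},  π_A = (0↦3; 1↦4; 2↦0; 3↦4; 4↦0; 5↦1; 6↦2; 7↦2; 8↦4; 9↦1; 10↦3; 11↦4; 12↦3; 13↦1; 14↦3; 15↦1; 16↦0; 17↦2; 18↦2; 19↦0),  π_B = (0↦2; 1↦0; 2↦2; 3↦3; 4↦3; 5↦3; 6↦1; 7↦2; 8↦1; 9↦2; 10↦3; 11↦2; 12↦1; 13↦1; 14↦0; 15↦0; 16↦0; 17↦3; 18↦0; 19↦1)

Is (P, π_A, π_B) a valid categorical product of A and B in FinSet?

Answer: VALID PRODUCT

Work:
|A|·|B| = 5·4 = 20;  |P| = 20
Check the pairing map k ↦ (π_A(k), π_B(k)):
  0 ↦ (3,2)
  1 ↦ (4,0)
  2 ↦ (0,2)
  3 ↦ (4,3)
  4 ↦ (0,3)
  5 ↦ (1,3)
  6 ↦ (2,1)
  7 ↦ (2,2)
  8 ↦ (4,1)
  9 ↦ (1,2)
  10 ↦ (3,3)
  11 ↦ (4,2)
  12 ↦ (3,1)
  13 ↦ (1,1)
  14 ↦ (3,0)
  15 ↦ (1,0)
  16 ↦ (0,0)
  17 ↦ (2,3)
  18 ↦ (2,0)
  19 ↦ (0,1)
distinct pairs in image: 20 / 20 needed
  → bijection onto A×B; projections well-typed.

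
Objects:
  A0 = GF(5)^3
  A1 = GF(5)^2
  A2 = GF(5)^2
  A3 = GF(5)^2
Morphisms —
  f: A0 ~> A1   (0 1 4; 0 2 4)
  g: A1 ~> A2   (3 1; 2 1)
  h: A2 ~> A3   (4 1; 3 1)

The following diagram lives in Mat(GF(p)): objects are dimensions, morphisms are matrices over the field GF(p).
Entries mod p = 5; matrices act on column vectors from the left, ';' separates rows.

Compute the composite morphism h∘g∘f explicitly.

Answer: (0 4 1; 0 4 0)

Trace:
  e0=[1,0,0] f~>[0,0] g~>[0,0] h~>[0,0]
  e1=[0,1,0] f~>[1,2] g~>[0,4] h~>[4,4]
  e2=[0,0,1] f~>[4,4] g~>[1,2] h~>[1,0]
⟦path⟧: (0 4 1; 0 4 0)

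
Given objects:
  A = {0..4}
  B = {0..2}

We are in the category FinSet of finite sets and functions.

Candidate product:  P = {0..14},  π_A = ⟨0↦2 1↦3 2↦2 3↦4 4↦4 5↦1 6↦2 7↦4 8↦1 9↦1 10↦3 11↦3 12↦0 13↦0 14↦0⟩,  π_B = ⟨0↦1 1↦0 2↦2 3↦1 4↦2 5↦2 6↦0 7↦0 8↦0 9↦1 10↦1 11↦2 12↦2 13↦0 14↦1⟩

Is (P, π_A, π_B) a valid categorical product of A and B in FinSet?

|A|·|B| = 5·3 = 15;  |P| = 15
Check the pairing map k ↦ (π_A(k), π_B(k)):
  0 ↦ (2,1)
  1 ↦ (3,0)
  2 ↦ (2,2)
  3 ↦ (4,1)
  4 ↦ (4,2)
  5 ↦ (1,2)
  6 ↦ (2,0)
  7 ↦ (4,0)
  8 ↦ (1,0)
  9 ↦ (1,1)
  10 ↦ (3,1)
  11 ↦ (3,2)
  12 ↦ (0,2)
  13 ↦ (0,0)
  14 ↦ (0,1)
distinct pairs in image: 15 / 15 needed
  → bijection onto A×B; projections well-typed.

Answer: VALID PRODUCT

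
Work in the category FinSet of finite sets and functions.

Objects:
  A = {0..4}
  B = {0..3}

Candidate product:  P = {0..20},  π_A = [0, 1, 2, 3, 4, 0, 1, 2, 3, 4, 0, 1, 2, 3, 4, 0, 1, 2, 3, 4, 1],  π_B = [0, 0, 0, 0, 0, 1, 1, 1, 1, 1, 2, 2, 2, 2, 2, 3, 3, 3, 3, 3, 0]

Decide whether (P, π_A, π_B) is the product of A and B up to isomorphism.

Answer: NOT A VALID PRODUCT — |P|=21 ≠ |A|·|B|=20

Derivation:
|A|·|B| = 5·4 = 20;  |P| = 21
  → cardinalities differ; no bijection possible.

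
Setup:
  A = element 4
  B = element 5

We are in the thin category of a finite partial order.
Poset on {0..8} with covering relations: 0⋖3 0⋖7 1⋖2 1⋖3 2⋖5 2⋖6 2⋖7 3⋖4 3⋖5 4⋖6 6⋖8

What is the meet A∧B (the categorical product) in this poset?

Common predecessors of 4,5: {0,1,3}
  0 ⊑ 3
  1 ⊑ 3
  3 ⊑ 3
glb = 3

Answer: A∧B = 3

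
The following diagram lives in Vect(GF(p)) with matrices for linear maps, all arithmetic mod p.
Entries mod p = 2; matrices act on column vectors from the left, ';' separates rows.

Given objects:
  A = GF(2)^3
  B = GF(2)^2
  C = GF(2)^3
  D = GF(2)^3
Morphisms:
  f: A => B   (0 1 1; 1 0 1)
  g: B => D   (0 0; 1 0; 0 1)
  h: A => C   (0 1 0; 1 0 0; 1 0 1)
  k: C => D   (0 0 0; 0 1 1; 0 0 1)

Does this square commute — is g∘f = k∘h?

Path 1 = f;g:
  e0=[1,0,0] f=>[0,1] g=>[0,0,1]
  e1=[0,1,0] f=>[1,0] g=>[0,1,0]
  e2=[0,0,1] f=>[1,1] g=>[0,1,1]
  composite₁ = (0 0 0; 0 1 1; 1 0 1)
Path 2 = h;k:
  e0=[1,0,0] h=>[0,1,1] k=>[0,0,1]
  e1=[0,1,0] h=>[1,0,0] k=>[0,0,0]
  e2=[0,0,1] h=>[0,0,1] k=>[0,1,1]
  composite₂ = (0 0 0; 0 0 1; 1 0 1)
Equal? differ; not commutative

Answer: DOES NOT COMMUTE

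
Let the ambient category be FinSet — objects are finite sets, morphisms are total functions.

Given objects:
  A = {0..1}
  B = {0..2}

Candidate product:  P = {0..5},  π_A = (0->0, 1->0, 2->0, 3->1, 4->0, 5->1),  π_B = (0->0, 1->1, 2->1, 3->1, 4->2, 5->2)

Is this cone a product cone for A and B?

|A|·|B| = 2·3 = 6;  |P| = 6
Check the pairing map k ↦ (π_A(k), π_B(k)):
  0 -> (0,0)
  1 -> (0,1)
  2 -> (0,1)  ✗ repeats pair of k=1
  3 -> (1,1)
  4 -> (0,2)
  5 -> (1,2)
distinct pairs in image: 5 / 6 needed
  → (0,1) hit at k=1 and k=2

Answer: NOT A VALID PRODUCT — duplicate pair at indices 2,1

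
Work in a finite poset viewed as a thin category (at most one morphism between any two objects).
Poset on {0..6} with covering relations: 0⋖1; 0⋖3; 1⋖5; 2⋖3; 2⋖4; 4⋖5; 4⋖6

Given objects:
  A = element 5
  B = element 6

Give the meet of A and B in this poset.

Answer: A∧B = 4

Derivation:
{x : x⊑A ∧ x⊑B} = {2,4}  (A=5, B=6)
  2 ⊑ 4
  4 ⊑ 4
glb = 4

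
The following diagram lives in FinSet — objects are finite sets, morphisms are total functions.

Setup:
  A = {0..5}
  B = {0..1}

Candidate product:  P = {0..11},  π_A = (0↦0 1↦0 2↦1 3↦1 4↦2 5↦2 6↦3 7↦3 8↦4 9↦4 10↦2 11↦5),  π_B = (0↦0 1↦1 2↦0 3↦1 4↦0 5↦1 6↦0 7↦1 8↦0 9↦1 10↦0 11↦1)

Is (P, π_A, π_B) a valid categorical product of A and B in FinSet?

Answer: NOT A VALID PRODUCT — duplicate pair at indices 4,10

Derivation:
|A|·|B| = 6·2 = 12;  |P| = 12
Check the pairing map k ↦ (π_A(k), π_B(k)):
  0 ↦ (0,0)
  1 ↦ (0,1)
  2 ↦ (1,0)
  3 ↦ (1,1)
  4 ↦ (2,0)
  5 ↦ (2,1)
  6 ↦ (3,0)
  7 ↦ (3,1)
  8 ↦ (4,0)
  9 ↦ (4,1)
  10 ↦ (2,0)  ✗ repeats pair of k=4
  11 ↦ (5,1)
distinct pairs in image: 11 / 12 needed
  → (2,0) hit at k=4 and k=10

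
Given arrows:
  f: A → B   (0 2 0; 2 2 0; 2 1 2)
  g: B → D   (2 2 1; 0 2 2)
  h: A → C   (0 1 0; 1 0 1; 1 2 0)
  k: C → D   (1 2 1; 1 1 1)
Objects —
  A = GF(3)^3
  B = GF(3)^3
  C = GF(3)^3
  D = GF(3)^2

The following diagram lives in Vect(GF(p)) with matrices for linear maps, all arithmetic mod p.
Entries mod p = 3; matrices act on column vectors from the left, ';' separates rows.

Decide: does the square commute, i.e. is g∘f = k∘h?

Path 1 = f;g:
  e0=(1,0,0) f→(0,2,2) g→(0,2)
  e1=(0,1,0) f→(2,2,1) g→(0,0)
  e2=(0,0,1) f→(0,0,2) g→(2,1)
  ⟦path⟧₁ = (0 0 2; 2 0 1)
Path 2 = h;k:
  e0=(1,0,0) h→(0,1,1) k→(0,2)
  e1=(0,1,0) h→(1,0,2) k→(0,0)
  e2=(0,0,1) h→(0,1,0) k→(2,1)
  ⟦path⟧₂ = (0 0 2; 2 0 1)
Equal? equal; square commutes

Answer: COMMUTES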